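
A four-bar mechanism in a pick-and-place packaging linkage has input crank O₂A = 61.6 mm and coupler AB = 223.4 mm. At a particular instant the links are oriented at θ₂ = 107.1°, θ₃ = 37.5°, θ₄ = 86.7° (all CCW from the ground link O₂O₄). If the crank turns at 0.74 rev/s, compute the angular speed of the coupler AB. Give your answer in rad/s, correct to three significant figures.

0.590

ω₂ = 4.65 rad/s (from 0.74 rev/s).
Differentiating the loop-closure r₂e^{iθ₂}+r₃e^{iθ₃}=r₁+r₄e^{iθ₄} gives r₂ω₂e^{iθ₂}+r₃ω₃e^{iθ₃}=r₄ω₄e^{iθ₄}.
Eliminating the other unknown: ω₃ = r₂ω₂ sin(θ₄−θ₂) / [r₃ sin(θ₃−θ₄)].
Numerator sine = -0.34857; denominator sine = -0.75700.
Result = 0.0616·4.65·(-0.34857) / (0.2234·(-0.75700)) = +0.59035 rad/s; magnitude 0.59035 rad/s.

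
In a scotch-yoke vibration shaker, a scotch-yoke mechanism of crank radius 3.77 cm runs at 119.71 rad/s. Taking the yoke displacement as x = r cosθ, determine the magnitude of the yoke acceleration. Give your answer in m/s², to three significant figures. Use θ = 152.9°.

ω = 119.7 rad/s
x = r cosθ ⇒ ẍ = −rω² cosθ (ω constant).
|a| = rω²|cosθ| = 0.0377·(119.7)²·|cos 152.9°| = 480.95 m/s².

481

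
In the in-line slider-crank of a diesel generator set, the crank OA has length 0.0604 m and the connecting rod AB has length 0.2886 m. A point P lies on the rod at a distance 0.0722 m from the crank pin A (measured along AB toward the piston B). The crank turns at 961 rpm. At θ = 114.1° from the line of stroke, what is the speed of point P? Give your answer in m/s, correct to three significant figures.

5.74

ω = 100.6 rad/s.  Crank-pin speed |V_A| = rω = 6.0784 m/s, perpendicular to OA.
Rod angle: sinφ = −(r/L) sinθ ⇒ φ = -11.014°; ω_rod = −rω cosθ/√(L²−r²sin²θ) = +8.7615 rad/s.
V_P = V_A + ω_rod × AP, with AP = 0.0722 m along the rod.
Components: V_Px = −rω sinθ − a·ω_rod·sinφ = -5.4277 m/s;  V_Py = rω cosθ + a·ω_rod·cosφ = -1.8611 m/s.
|V_P| = √(V_Px² + V_Py²) = 5.7379 m/s.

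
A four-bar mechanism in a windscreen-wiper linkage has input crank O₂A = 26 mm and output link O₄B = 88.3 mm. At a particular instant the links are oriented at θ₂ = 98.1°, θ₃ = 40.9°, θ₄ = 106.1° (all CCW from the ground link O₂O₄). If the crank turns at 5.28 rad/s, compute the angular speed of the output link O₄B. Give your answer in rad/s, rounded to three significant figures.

ω₂ = 5.28 rad/s
Differentiating the loop-closure r₂e^{iθ₂}+r₃e^{iθ₃}=r₁+r₄e^{iθ₄} gives r₂ω₂e^{iθ₂}+r₃ω₃e^{iθ₃}=r₄ω₄e^{iθ₄}.
Eliminating the other unknown: ω₄ = r₂ω₂ sin(θ₂−θ₃) / [r₄ sin(θ₄−θ₃)].
Numerator sine = +0.84057; denominator sine = +0.90778.
Result = 0.026·5.28·(+0.84057) / (0.0883·(+0.90778)) = +1.4396 rad/s; magnitude 1.4396 rad/s.

1.44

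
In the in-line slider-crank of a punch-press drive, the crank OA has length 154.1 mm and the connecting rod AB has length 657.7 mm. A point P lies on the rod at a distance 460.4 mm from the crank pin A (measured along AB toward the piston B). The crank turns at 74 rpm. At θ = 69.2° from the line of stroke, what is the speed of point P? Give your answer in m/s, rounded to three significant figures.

1.19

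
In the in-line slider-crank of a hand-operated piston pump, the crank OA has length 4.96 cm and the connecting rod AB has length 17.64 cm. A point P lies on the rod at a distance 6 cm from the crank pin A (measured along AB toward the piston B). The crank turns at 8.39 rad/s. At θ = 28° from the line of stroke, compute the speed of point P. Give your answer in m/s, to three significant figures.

ω = 8.39 rad/s.  Crank-pin speed |V_A| = rω = 0.41614 m/s, perpendicular to OA.
Rod angle: sinφ = −(r/L) sinθ ⇒ φ = -7.586°; ω_rod = −rω cosθ/√(L²−r²sin²θ) = -2.1013 rad/s.
V_P = V_A + ω_rod × AP, with AP = 0.06 m along the rod.
Components: V_Px = −rω sinθ − a·ω_rod·sinφ = -0.21201 m/s;  V_Py = rω cosθ + a·ω_rod·cosφ = +0.24246 m/s.
|V_P| = √(V_Px² + V_Py²) = 0.32208 m/s.

0.322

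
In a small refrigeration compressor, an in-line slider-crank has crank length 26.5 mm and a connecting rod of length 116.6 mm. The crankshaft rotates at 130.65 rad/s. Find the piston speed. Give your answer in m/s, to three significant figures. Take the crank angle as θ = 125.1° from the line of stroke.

2.46

ω = 130.7 rad/s
For an in-line slider-crank, x = r cosθ + √(L² − r² sin²θ), so v = −rω sinθ·[1 + r cosθ/√(L² − r² sin²θ)].
With r = 0.0265 m, L = 0.1166 m, θ = 125.1°: √(L² − r² sin²θ) = 0.11457 m.
v = −0.0265·130.7·0.81815·[1 + 0.0265·-0.57501/0.11457] = -2.4559 m/s.
|v| = 2.4559 m/s.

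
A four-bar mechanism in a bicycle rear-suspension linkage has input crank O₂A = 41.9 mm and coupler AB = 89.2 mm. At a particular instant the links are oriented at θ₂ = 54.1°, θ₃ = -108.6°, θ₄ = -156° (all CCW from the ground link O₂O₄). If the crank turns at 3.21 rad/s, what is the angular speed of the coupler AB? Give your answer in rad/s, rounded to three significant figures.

1.03

ω₂ = 3.21 rad/s
Differentiating the loop-closure r₂e^{iθ₂}+r₃e^{iθ₃}=r₁+r₄e^{iθ₄} gives r₂ω₂e^{iθ₂}+r₃ω₃e^{iθ₃}=r₄ω₄e^{iθ₄}.
Eliminating the other unknown: ω₃ = r₂ω₂ sin(θ₄−θ₂) / [r₃ sin(θ₃−θ₄)].
Numerator sine = +0.50151; denominator sine = +0.73610.
Result = 0.0419·3.21·(+0.50151) / (0.0892·(+0.73610)) = +1.0273 rad/s; magnitude 1.0273 rad/s.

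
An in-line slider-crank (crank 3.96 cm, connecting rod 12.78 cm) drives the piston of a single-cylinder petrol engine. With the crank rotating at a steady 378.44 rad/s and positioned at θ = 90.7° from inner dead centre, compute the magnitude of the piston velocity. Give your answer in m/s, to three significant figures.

14.9

ω = 378.4 rad/s
For an in-line slider-crank, x = r cosθ + √(L² − r² sin²θ), so v = −rω sinθ·[1 + r cosθ/√(L² − r² sin²θ)].
With r = 0.0396 m, L = 0.1278 m, θ = 90.7°: √(L² − r² sin²θ) = 0.12151 m.
v = −0.0396·378.4·0.99993·[1 + 0.0396·-0.01222/0.12151] = -14.925 m/s.
|v| = 14.925 m/s.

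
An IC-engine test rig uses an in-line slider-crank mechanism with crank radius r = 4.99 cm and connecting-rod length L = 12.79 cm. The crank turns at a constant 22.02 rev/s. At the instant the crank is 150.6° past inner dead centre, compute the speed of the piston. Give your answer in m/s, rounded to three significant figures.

2.22

ω = 2π·22 = 138.4 rad/s
For an in-line slider-crank, x = r cosθ + √(L² − r² sin²θ), so v = −rω sinθ·[1 + r cosθ/√(L² − r² sin²θ)].
With r = 0.0499 m, L = 0.1279 m, θ = 150.6°: √(L² − r² sin²θ) = 0.12553 m.
v = −0.0499·138.4·0.49090·[1 + 0.0499·-0.87121/0.12553] = -2.2155 m/s.
|v| = 2.2155 m/s.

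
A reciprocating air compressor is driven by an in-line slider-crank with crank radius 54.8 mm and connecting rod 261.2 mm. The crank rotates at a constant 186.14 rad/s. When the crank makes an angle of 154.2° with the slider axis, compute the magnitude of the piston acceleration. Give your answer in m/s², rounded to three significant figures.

1460

ω = 186.1 rad/s
x(θ) = r cosθ + √(L² − r² sin²θ); with ω constant, a = ω²·d²x/dθ².
d²x/dθ² = −r cosθ − r²(cos2θ)/√u − r⁴ sin²2θ/(4u^{3/2}),  u = L² − r² sin²θ = 0.0676566 m².
Substituting r = 0.0548 m, L = 0.2612 m, θ = 154.2°: d²x/dθ² = +0.042087 m.
a = ω²·d²x/dθ² = (186.1)²·(+0.042087) = +1458.2 m/s²;  |a| = 1458.2 m/s².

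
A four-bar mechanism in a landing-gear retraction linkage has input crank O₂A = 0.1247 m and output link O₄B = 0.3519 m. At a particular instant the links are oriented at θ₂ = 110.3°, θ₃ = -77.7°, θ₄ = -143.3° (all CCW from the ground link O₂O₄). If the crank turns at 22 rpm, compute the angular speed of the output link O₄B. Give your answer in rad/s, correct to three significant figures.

ω₂ = 2.304 rad/s (from 22 rpm).
Differentiating the loop-closure r₂e^{iθ₂}+r₃e^{iθ₃}=r₁+r₄e^{iθ₄} gives r₂ω₂e^{iθ₂}+r₃ω₃e^{iθ₃}=r₄ω₄e^{iθ₄}.
Eliminating the other unknown: ω₄ = r₂ω₂ sin(θ₂−θ₃) / [r₄ sin(θ₄−θ₃)].
Numerator sine = -0.13917; denominator sine = -0.91068.
Result = 0.1247·2.304·(-0.13917) / (0.3519·(-0.91068)) = +0.12476 rad/s; magnitude 0.12476 rad/s.

0.125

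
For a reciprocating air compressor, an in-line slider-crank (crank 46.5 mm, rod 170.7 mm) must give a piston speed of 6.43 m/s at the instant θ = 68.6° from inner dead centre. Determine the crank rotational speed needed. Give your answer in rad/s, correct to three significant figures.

135

For an in-line slider-crank, |v_piston| = rω|sinθ|·[1 + r cosθ/√(L² − r² sin²θ)].
With r = 0.0465 m, L = 0.1707 m, θ = 68.6°: the bracketed kinematic factor |dx/dθ| = 0.047743 m.
ω = v/|dx/dθ| = 6.43/0.047743 = 134.68 rad/s.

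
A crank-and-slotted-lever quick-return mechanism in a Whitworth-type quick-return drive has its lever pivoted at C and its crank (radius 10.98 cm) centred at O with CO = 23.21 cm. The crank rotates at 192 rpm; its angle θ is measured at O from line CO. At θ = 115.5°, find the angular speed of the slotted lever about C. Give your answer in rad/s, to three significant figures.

0.496

ω = 20.11 rad/s (from 192 rpm).
Crank pin A relative to C: A = (d + r cosθ, r sinθ); lever angle φ = atan2(r sinθ, d + r cosθ).
Differentiating tanφ: φ̇ = rω(d cosθ + r)/(d² + r² + 2dr cosθ).
d² + r² + 2dr cosθ = |CA|² = 0.0439837 m²;  d cosθ + r = +0.0098784 m.
|ω_lever| = |0.1098·20.11·+0.0098784| / 0.0439837 = 0.49582 rad/s.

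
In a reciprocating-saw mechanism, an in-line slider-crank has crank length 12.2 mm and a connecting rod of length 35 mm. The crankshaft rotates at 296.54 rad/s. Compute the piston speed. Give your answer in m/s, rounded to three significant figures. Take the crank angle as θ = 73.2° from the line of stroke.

3.83

ω = 296.5 rad/s
For an in-line slider-crank, x = r cosθ + √(L² − r² sin²θ), so v = −rω sinθ·[1 + r cosθ/√(L² − r² sin²θ)].
With r = 0.0122 m, L = 0.035 m, θ = 73.2°: √(L² − r² sin²θ) = 0.032994 m.
v = −0.0122·296.5·0.95732·[1 + 0.0122·0.28903/0.032994] = -3.8335 m/s.
|v| = 3.8335 m/s.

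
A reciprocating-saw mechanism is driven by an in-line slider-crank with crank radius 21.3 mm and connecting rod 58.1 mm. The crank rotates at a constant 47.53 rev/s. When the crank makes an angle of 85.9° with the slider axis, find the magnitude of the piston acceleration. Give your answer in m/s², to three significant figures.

604

ω = 2π·47.5 = 298.6 rad/s
x(θ) = r cosθ + √(L² − r² sin²θ); with ω constant, a = ω²·d²x/dθ².
d²x/dθ² = −r cosθ − r²(cos2θ)/√u − r⁴ sin²2θ/(4u^{3/2}),  u = L² − r² sin²θ = 0.00292424 m².
Substituting r = 0.0213 m, L = 0.0581 m, θ = 85.9°: d²x/dθ² = +0.0067745 m.
a = ω²·d²x/dθ² = (298.6)²·(+0.0067745) = +604.19 m/s²;  |a| = 604.19 m/s².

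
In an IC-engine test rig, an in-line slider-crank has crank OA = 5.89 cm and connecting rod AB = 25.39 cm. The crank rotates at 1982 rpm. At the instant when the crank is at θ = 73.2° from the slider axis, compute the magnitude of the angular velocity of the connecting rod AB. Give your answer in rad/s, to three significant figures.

ω = 207.6 rad/s (converted from 1982 rpm).
The rod makes angle φ with the slider axis where L sinφ = r sinθ; differentiating, L cosφ·φ̇ = r ω cosθ.
L cosφ = √(L² − r² sin²θ) = 0.24756 m.
|ω_rod| = r ω |cosθ| / √(L² − r² sin²θ) = 0.0589·207.6·0.28903/0.24756 = 14.273 rad/s.

14.3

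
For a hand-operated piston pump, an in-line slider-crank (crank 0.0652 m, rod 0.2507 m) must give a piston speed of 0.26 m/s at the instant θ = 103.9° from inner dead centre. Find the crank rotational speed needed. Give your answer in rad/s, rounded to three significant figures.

For an in-line slider-crank, |v_piston| = rω|sinθ|·[1 + r cosθ/√(L² − r² sin²θ)].
With r = 0.0652 m, L = 0.2507 m, θ = 103.9°: the bracketed kinematic factor |dx/dθ| = 0.059204 m.
ω = v/|dx/dθ| = 0.26/0.059204 = 4.3916 rad/s.

4.39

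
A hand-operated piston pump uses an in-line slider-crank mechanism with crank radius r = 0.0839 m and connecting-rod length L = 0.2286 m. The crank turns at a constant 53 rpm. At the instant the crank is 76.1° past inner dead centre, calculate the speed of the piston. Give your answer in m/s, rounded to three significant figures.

0.495

ω = 2π·53/60 = 5.55 rad/s
For an in-line slider-crank, x = r cosθ + √(L² − r² sin²θ), so v = −rω sinθ·[1 + r cosθ/√(L² − r² sin²θ)].
With r = 0.0839 m, L = 0.2286 m, θ = 76.1°: √(L² − r² sin²θ) = 0.2136 m.
v = −0.0839·5.55·0.97072·[1 + 0.0839·0.24023/0.2136] = -0.49467 m/s.
|v| = 0.49467 m/s.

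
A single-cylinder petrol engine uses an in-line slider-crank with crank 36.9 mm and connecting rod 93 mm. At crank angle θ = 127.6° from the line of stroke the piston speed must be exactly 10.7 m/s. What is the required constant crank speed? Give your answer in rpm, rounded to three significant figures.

For an in-line slider-crank, |v_piston| = rω|sinθ|·[1 + r cosθ/√(L² − r² sin²θ)].
With r = 0.0369 m, L = 0.093 m, θ = 127.6°: the bracketed kinematic factor |dx/dθ| = 0.02178 m.
ω = v/|dx/dθ| = 10.7/0.02178 = 491.28 rad/s.
N = 60ω/(2π) = 4691.4 rpm.

4690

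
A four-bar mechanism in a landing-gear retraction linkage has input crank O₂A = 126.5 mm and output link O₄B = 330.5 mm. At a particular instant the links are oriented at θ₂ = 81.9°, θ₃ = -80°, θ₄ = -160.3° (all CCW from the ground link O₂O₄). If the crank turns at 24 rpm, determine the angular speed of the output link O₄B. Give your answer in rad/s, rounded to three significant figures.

0.303

ω₂ = 2.513 rad/s (from 24 rpm).
Differentiating the loop-closure r₂e^{iθ₂}+r₃e^{iθ₃}=r₁+r₄e^{iθ₄} gives r₂ω₂e^{iθ₂}+r₃ω₃e^{iθ₃}=r₄ω₄e^{iθ₄}.
Eliminating the other unknown: ω₄ = r₂ω₂ sin(θ₂−θ₃) / [r₄ sin(θ₄−θ₃)].
Numerator sine = +0.31068; denominator sine = -0.98570.
Result = 0.1265·2.513·(+0.31068) / (0.3305·(-0.98570)) = -0.30319 rad/s; magnitude 0.30319 rad/s.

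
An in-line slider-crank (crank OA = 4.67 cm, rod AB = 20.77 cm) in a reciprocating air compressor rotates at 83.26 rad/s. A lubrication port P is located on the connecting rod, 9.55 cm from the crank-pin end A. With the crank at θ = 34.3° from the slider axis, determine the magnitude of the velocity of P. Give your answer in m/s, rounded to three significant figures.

2.95

ω = 83.26 rad/s.  Crank-pin speed |V_A| = rω = 3.8882 m/s, perpendicular to OA.
Rod angle: sinφ = −(r/L) sinθ ⇒ φ = -7.279°; ω_rod = −rω cosθ/√(L²−r²sin²θ) = -15.591 rad/s.
V_P = V_A + ω_rod × AP, with AP = 0.0955 m along the rod.
Components: V_Px = −rω sinθ − a·ω_rod·sinφ = -2.3798 m/s;  V_Py = rω cosθ + a·ω_rod·cosφ = +1.7352 m/s.
|V_P| = √(V_Px² + V_Py²) = 2.9452 m/s.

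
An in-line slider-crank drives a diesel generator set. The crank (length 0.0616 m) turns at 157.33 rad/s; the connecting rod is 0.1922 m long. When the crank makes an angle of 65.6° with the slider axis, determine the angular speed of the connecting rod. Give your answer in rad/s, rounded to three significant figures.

ω = 157.3 rad/s
The rod makes angle φ with the slider axis where L sinφ = r sinθ; differentiating, L cosφ·φ̇ = r ω cosθ.
L cosφ = √(L² − r² sin²θ) = 0.18383 m.
|ω_rod| = r ω |cosθ| / √(L² − r² sin²θ) = 0.0616·157.3·0.41310/0.18383 = 21.779 rad/s.

21.8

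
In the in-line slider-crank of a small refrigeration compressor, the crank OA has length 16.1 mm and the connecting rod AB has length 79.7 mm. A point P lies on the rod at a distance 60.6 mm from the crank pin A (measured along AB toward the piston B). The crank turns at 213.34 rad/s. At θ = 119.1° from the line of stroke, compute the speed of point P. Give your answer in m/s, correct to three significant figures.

2.80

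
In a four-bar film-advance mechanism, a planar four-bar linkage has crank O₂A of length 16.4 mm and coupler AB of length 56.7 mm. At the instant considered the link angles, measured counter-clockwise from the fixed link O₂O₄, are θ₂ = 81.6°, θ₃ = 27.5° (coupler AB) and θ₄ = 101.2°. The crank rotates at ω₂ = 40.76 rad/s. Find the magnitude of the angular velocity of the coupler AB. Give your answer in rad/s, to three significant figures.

ω₂ = 40.76 rad/s
Differentiating the loop-closure r₂e^{iθ₂}+r₃e^{iθ₃}=r₁+r₄e^{iθ₄} gives r₂ω₂e^{iθ₂}+r₃ω₃e^{iθ₃}=r₄ω₄e^{iθ₄}.
Eliminating the other unknown: ω₃ = r₂ω₂ sin(θ₄−θ₂) / [r₃ sin(θ₃−θ₄)].
Numerator sine = +0.33545; denominator sine = -0.95981.
Result = 0.0164·40.76·(+0.33545) / (0.0567·(-0.95981)) = -4.1204 rad/s; magnitude 4.1204 rad/s.

4.12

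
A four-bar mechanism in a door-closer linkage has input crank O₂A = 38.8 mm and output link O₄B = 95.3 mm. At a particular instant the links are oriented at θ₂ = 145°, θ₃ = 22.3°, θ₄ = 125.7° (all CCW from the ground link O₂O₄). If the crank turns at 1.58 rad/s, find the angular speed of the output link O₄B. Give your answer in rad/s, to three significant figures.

0.556

ω₂ = 1.58 rad/s
Differentiating the loop-closure r₂e^{iθ₂}+r₃e^{iθ₃}=r₁+r₄e^{iθ₄} gives r₂ω₂e^{iθ₂}+r₃ω₃e^{iθ₃}=r₄ω₄e^{iθ₄}.
Eliminating the other unknown: ω₄ = r₂ω₂ sin(θ₂−θ₃) / [r₄ sin(θ₄−θ₃)].
Numerator sine = +0.84151; denominator sine = +0.97278.
Result = 0.0388·1.58·(+0.84151) / (0.0953·(+0.97278)) = +0.55647 rad/s; magnitude 0.55647 rad/s.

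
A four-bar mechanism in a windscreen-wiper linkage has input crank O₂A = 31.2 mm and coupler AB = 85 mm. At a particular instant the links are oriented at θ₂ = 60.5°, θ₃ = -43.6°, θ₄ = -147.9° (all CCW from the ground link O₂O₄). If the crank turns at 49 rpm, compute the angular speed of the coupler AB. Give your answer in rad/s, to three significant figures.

ω₂ = 5.131 rad/s (from 49 rpm).
Differentiating the loop-closure r₂e^{iθ₂}+r₃e^{iθ₃}=r₁+r₄e^{iθ₄} gives r₂ω₂e^{iθ₂}+r₃ω₃e^{iθ₃}=r₄ω₄e^{iθ₄}.
Eliminating the other unknown: ω₃ = r₂ω₂ sin(θ₄−θ₂) / [r₃ sin(θ₃−θ₄)].
Numerator sine = +0.47562; denominator sine = +0.96902.
Result = 0.0312·5.131·(+0.47562) / (0.085·(+0.96902)) = +0.92447 rad/s; magnitude 0.92447 rad/s.

0.924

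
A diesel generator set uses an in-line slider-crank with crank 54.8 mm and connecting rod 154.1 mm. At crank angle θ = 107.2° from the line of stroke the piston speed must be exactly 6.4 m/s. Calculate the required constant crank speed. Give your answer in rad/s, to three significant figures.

138

For an in-line slider-crank, |v_piston| = rω|sinθ|·[1 + r cosθ/√(L² − r² sin²θ)].
With r = 0.0548 m, L = 0.1541 m, θ = 107.2°: the bracketed kinematic factor |dx/dθ| = 0.046496 m.
ω = v/|dx/dθ| = 6.4/0.046496 = 137.65 rad/s.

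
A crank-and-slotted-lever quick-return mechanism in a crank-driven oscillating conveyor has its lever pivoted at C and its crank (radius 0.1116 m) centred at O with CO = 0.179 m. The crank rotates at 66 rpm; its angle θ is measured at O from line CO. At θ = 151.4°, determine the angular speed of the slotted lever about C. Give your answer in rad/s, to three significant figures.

ω = 6.912 rad/s (from 66 rpm).
Crank pin A relative to C: A = (d + r cosθ, r sinθ); lever angle φ = atan2(r sinθ, d + r cosθ).
Differentiating tanφ: φ̇ = rω(d cosθ + r)/(d² + r² + 2dr cosθ).
d² + r² + 2dr cosθ = |CA|² = 0.00941768 m²;  d cosθ + r = -0.045559 m.
|ω_lever| = |0.1116·6.912·-0.045559| / 0.00941768 = 3.7314 rad/s.

3.73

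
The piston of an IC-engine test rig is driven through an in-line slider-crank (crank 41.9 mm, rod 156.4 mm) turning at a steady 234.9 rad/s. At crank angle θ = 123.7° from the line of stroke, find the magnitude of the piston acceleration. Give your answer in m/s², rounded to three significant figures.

ω = 234.9 rad/s
x(θ) = r cosθ + √(L² − r² sin²θ); with ω constant, a = ω²·d²x/dθ².
d²x/dθ² = −r cosθ − r²(cos2θ)/√u − r⁴ sin²2θ/(4u^{3/2}),  u = L² − r² sin²θ = 0.0232458 m².
Substituting r = 0.0419 m, L = 0.1564 m, θ = 123.7°: d²x/dθ² = +0.027488 m.
a = ω²·d²x/dθ² = (234.9)²·(+0.027488) = +1516.7 m/s²;  |a| = 1516.7 m/s².

1520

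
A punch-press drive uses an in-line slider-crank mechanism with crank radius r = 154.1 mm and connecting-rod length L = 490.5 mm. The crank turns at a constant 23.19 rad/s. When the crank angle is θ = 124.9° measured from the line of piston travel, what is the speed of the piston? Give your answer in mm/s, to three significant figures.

2390

ω = 23.19 rad/s
For an in-line slider-crank, x = r cosθ + √(L² − r² sin²θ), so v = −rω sinθ·[1 + r cosθ/√(L² − r² sin²θ)].
With r = 0.1541 m, L = 0.4905 m, θ = 124.9°: √(L² − r² sin²θ) = 0.47394 m.
v = −0.1541·23.19·0.82015·[1 + 0.1541·-0.57215/0.47394] = -2.3856 m/s.
|v| = 2.3856 m/s = 2385.6 mm/s.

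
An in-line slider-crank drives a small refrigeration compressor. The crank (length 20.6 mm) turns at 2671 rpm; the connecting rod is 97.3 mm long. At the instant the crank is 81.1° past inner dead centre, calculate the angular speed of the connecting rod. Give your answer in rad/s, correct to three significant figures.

ω = 279.7 rad/s (converted from 2671 rpm).
The rod makes angle φ with the slider axis where L sinφ = r sinθ; differentiating, L cosφ·φ̇ = r ω cosθ.
L cosφ = √(L² − r² sin²θ) = 0.095148 m.
|ω_rod| = r ω |cosθ| / √(L² − r² sin²θ) = 0.0206·279.7·0.15471/0.095148 = 9.3689 rad/s.

9.37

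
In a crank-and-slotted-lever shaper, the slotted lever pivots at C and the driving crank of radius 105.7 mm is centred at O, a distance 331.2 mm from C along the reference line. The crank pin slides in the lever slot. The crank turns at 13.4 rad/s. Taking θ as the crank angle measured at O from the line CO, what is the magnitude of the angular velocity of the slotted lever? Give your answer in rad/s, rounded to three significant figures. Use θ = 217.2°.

ω = 13.4 rad/s
Crank pin A relative to C: A = (d + r cosθ, r sinθ); lever angle φ = atan2(r sinθ, d + r cosθ).
Differentiating tanφ: φ̇ = rω(d cosθ + r)/(d² + r² + 2dr cosθ).
d² + r² + 2dr cosθ = |CA|² = 0.0650963 m²;  d cosθ + r = -0.15811 m.
|ω_lever| = |0.1057·13.4·-0.15811| / 0.0650963 = 3.4402 rad/s.

3.44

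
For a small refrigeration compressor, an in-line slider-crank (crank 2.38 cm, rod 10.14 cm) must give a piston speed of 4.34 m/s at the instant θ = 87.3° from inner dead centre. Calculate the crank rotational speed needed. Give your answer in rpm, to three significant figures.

1720

For an in-line slider-crank, |v_piston| = rω|sinθ|·[1 + r cosθ/√(L² − r² sin²θ)].
With r = 0.0238 m, L = 0.1014 m, θ = 87.3°: the bracketed kinematic factor |dx/dθ| = 0.024044 m.
ω = v/|dx/dθ| = 4.34/0.024044 = 180.5 rad/s.
N = 60ω/(2π) = 1723.7 rpm.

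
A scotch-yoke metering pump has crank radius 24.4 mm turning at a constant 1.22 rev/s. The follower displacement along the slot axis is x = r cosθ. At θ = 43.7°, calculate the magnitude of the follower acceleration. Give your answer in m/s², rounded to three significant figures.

ω = 7.665 rad/s (from 1.22 rev/s).
x = r cosθ ⇒ ẍ = −rω² cosθ (ω constant).
|a| = rω²|cosθ| = 0.0244·(7.665)²·|cos 43.7°| = 1.0365 m/s².

1.04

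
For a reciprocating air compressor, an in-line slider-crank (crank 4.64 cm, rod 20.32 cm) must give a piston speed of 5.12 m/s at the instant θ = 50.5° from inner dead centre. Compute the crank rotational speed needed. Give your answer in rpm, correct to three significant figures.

For an in-line slider-crank, |v_piston| = rω|sinθ|·[1 + r cosθ/√(L² − r² sin²θ)].
With r = 0.0464 m, L = 0.2032 m, θ = 50.5°: the bracketed kinematic factor |dx/dθ| = 0.041086 m.
ω = v/|dx/dθ| = 5.12/0.041086 = 124.62 rad/s.
N = 60ω/(2π) = 1190 rpm.

1190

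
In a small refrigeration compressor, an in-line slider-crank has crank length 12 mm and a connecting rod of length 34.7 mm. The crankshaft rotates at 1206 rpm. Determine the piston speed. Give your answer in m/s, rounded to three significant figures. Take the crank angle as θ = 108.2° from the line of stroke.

ω = 2π·1206/60 = 126.3 rad/s
For an in-line slider-crank, x = r cosθ + √(L² − r² sin²θ), so v = −rω sinθ·[1 + r cosθ/√(L² − r² sin²θ)].
With r = 0.012 m, L = 0.0347 m, θ = 108.2°: √(L² − r² sin²θ) = 0.032774 m.
v = −0.012·126.3·0.94997·[1 + 0.012·-0.31233/0.032774] = -1.275 m/s.
|v| = 1.275 m/s.

1.28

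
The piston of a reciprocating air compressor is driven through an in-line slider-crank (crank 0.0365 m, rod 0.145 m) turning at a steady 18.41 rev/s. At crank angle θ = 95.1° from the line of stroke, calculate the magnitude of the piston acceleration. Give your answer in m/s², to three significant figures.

168

ω = 2π·18.4 = 115.7 rad/s
x(θ) = r cosθ + √(L² − r² sin²θ); with ω constant, a = ω²·d²x/dθ².
d²x/dθ² = −r cosθ − r²(cos2θ)/√u − r⁴ sin²2θ/(4u^{3/2}),  u = L² − r² sin²θ = 0.0197033 m².
Substituting r = 0.0365 m, L = 0.145 m, θ = 95.1°: d²x/dθ² = +0.012581 m.
a = ω²·d²x/dθ² = (115.7)²·(+0.012581) = +168.33 m/s²;  |a| = 168.33 m/s².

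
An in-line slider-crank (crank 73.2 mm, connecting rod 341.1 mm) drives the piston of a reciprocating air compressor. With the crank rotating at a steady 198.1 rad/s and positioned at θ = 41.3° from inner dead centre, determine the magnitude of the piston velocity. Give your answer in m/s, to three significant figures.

11.1

ω = 198.1 rad/s
For an in-line slider-crank, x = r cosθ + √(L² − r² sin²θ), so v = −rω sinθ·[1 + r cosθ/√(L² − r² sin²θ)].
With r = 0.0732 m, L = 0.3411 m, θ = 41.3°: √(L² − r² sin²θ) = 0.33766 m.
v = −0.0732·198.1·0.66000·[1 + 0.0732·0.75126/0.33766] = -11.129 m/s.
|v| = 11.129 m/s.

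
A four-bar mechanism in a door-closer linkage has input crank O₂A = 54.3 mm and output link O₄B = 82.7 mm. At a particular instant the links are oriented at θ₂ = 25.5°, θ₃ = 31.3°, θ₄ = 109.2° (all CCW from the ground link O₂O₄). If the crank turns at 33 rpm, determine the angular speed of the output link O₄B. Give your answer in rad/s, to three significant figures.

0.235

ω₂ = 3.456 rad/s (from 33 rpm).
Differentiating the loop-closure r₂e^{iθ₂}+r₃e^{iθ₃}=r₁+r₄e^{iθ₄} gives r₂ω₂e^{iθ₂}+r₃ω₃e^{iθ₃}=r₄ω₄e^{iθ₄}.
Eliminating the other unknown: ω₄ = r₂ω₂ sin(θ₂−θ₃) / [r₄ sin(θ₄−θ₃)].
Numerator sine = -0.10106; denominator sine = +0.97778.
Result = 0.0543·3.456·(-0.10106) / (0.0827·(+0.97778)) = -0.23451 rad/s; magnitude 0.23451 rad/s.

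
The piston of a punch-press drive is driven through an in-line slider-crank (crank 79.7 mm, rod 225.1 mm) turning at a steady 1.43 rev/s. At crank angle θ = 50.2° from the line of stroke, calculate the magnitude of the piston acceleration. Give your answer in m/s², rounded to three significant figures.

ω = 2π·1.43 = 8.985 rad/s
x(θ) = r cosθ + √(L² − r² sin²θ); with ω constant, a = ω²·d²x/dθ².
d²x/dθ² = −r cosθ − r²(cos2θ)/√u − r⁴ sin²2θ/(4u^{3/2}),  u = L² − r² sin²θ = 0.0469206 m².
Substituting r = 0.0797 m, L = 0.2251 m, θ = 50.2°: d²x/dθ² = -0.046683 m.
a = ω²·d²x/dθ² = (8.985)²·(-0.046683) = -3.7687 m/s²;  |a| = 3.7687 m/s².

3.77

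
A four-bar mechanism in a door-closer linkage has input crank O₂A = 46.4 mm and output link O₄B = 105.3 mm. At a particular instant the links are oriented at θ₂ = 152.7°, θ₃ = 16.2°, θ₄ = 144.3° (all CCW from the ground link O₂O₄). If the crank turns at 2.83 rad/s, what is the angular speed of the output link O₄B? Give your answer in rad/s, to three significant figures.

1.09

ω₂ = 2.83 rad/s
Differentiating the loop-closure r₂e^{iθ₂}+r₃e^{iθ₃}=r₁+r₄e^{iθ₄} gives r₂ω₂e^{iθ₂}+r₃ω₃e^{iθ₃}=r₄ω₄e^{iθ₄}.
Eliminating the other unknown: ω₄ = r₂ω₂ sin(θ₂−θ₃) / [r₄ sin(θ₄−θ₃)].
Numerator sine = +0.68835; denominator sine = +0.78694.
Result = 0.0464·2.83·(+0.68835) / (0.1053·(+0.78694)) = +1.0908 rad/s; magnitude 1.0908 rad/s.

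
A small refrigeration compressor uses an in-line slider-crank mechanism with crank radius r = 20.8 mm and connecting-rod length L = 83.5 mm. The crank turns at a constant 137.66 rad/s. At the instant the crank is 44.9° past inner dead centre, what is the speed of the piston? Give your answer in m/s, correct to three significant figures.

ω = 137.7 rad/s
For an in-line slider-crank, x = r cosθ + √(L² − r² sin²θ), so v = −rω sinθ·[1 + r cosθ/√(L² − r² sin²θ)].
With r = 0.0208 m, L = 0.0835 m, θ = 44.9°: √(L² − r² sin²θ) = 0.082199 m.
v = −0.0208·137.7·0.70587·[1 + 0.0208·0.70834/0.082199] = -2.3834 m/s.
|v| = 2.3834 m/s.

2.38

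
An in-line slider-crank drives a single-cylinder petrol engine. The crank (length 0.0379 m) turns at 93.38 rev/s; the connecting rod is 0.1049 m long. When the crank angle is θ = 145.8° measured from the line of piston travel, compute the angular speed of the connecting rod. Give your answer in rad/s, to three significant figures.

179

ω = 586.7 rad/s (converted from 93.38 rev/s).
The rod makes angle φ with the slider axis where L sinφ = r sinθ; differentiating, L cosφ·φ̇ = r ω cosθ.
L cosφ = √(L² − r² sin²θ) = 0.10271 m.
|ω_rod| = r ω |cosθ| / √(L² − r² sin²θ) = 0.0379·586.7·0.82708/0.10271 = 179.06 rad/s.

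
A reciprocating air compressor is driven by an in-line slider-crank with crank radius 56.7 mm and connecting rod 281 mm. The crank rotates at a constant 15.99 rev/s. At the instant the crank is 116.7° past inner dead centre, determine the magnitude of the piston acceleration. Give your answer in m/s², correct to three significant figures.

ω = 2π·16 = 100.5 rad/s
x(θ) = r cosθ + √(L² − r² sin²θ); with ω constant, a = ω²·d²x/dθ².
d²x/dθ² = −r cosθ − r²(cos2θ)/√u − r⁴ sin²2θ/(4u^{3/2}),  u = L² − r² sin²θ = 0.0763952 m².
Substituting r = 0.0567 m, L = 0.281 m, θ = 116.7°: d²x/dθ² = +0.032332 m.
a = ω²·d²x/dθ² = (100.5)²·(+0.032332) = +326.36 m/s²;  |a| = 326.36 m/s².

326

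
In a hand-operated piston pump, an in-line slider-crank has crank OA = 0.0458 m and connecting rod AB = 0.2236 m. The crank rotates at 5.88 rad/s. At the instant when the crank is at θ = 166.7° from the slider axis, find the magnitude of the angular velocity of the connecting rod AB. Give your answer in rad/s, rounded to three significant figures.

1.17

ω = 5.88 rad/s
The rod makes angle φ with the slider axis where L sinφ = r sinθ; differentiating, L cosφ·φ̇ = r ω cosθ.
L cosφ = √(L² − r² sin²θ) = 0.22335 m.
|ω_rod| = r ω |cosθ| / √(L² − r² sin²θ) = 0.0458·5.88·0.97318/0.22335 = 1.1734 rad/s.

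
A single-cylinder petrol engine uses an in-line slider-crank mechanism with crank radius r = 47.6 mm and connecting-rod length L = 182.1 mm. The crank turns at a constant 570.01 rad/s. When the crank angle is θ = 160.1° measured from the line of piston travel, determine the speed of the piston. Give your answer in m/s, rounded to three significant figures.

ω = 570 rad/s
For an in-line slider-crank, x = r cosθ + √(L² − r² sin²θ), so v = −rω sinθ·[1 + r cosθ/√(L² − r² sin²θ)].
With r = 0.0476 m, L = 0.1821 m, θ = 160.1°: √(L² − r² sin²θ) = 0.18138 m.
v = −0.0476·570·0.34038·[1 + 0.0476·-0.94029/0.18138] = -6.9564 m/s.
|v| = 6.9564 m/s.

6.96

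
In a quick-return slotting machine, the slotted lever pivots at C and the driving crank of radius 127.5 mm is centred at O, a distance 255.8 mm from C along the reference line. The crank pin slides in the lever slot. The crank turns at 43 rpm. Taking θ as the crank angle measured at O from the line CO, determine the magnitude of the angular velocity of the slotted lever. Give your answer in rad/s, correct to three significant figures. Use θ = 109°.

0.420

ω = 4.503 rad/s (from 43 rpm).
Crank pin A relative to C: A = (d + r cosθ, r sinθ); lever angle φ = atan2(r sinθ, d + r cosθ).
Differentiating tanφ: φ̇ = rω(d cosθ + r)/(d² + r² + 2dr cosθ).
d² + r² + 2dr cosθ = |CA|² = 0.0604534 m²;  d cosθ + r = +0.04422 m.
|ω_lever| = |0.1275·4.503·+0.04422| / 0.0604534 = 0.41995 rad/s.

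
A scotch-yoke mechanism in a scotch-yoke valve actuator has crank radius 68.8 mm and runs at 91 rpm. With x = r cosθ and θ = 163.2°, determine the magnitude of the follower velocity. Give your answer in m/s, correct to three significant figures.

ω = 9.529 rad/s (from 91 rpm).
x = r cosθ ⇒ ẋ = −rω sinθ.
|v| = rω|sinθ| = 0.0688·9.529·|sin 163.2°| = 0.1895 m/s.

0.189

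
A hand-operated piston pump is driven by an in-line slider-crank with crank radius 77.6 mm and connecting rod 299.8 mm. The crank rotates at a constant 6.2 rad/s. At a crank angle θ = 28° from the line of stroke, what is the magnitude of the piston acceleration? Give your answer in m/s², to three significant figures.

3.08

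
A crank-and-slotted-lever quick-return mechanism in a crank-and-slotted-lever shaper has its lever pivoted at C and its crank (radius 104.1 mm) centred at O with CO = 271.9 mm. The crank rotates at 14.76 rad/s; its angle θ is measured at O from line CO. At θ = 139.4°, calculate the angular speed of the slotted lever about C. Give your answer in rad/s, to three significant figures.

ω = 14.76 rad/s
Crank pin A relative to C: A = (d + r cosθ, r sinθ); lever angle φ = atan2(r sinθ, d + r cosθ).
Differentiating tanφ: φ̇ = rω(d cosθ + r)/(d² + r² + 2dr cosθ).
d² + r² + 2dr cosθ = |CA|² = 0.0417844 m²;  d cosθ + r = -0.10235 m.
|ω_lever| = |0.1041·14.76·-0.10235| / 0.0417844 = 3.7635 rad/s.

3.76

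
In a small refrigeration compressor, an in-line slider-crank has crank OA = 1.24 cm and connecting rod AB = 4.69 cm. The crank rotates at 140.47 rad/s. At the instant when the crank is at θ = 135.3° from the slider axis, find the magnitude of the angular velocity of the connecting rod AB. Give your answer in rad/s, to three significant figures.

ω = 140.5 rad/s
The rod makes angle φ with the slider axis where L sinφ = r sinθ; differentiating, L cosφ·φ̇ = r ω cosθ.
L cosφ = √(L² − r² sin²θ) = 0.046082 m.
|ω_rod| = r ω |cosθ| / √(L² − r² sin²θ) = 0.0124·140.5·0.71080/0.046082 = 26.867 rad/s.

26.9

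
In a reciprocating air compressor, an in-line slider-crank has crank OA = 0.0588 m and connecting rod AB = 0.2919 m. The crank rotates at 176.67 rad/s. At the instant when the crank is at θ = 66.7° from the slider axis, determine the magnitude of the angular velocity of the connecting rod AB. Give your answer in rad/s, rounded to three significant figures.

14.3

ω = 176.7 rad/s
The rod makes angle φ with the slider axis where L sinφ = r sinθ; differentiating, L cosφ·φ̇ = r ω cosθ.
L cosφ = √(L² − r² sin²θ) = 0.28686 m.
|ω_rod| = r ω |cosθ| / √(L² − r² sin²θ) = 0.0588·176.7·0.39555/0.28686 = 14.324 rad/s.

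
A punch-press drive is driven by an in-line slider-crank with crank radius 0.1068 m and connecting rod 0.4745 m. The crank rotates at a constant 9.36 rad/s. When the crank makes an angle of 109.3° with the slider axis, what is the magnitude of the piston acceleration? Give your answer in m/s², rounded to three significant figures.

ω = 9.36 rad/s
x(θ) = r cosθ + √(L² − r² sin²θ); with ω constant, a = ω²·d²x/dθ².
d²x/dθ² = −r cosθ − r²(cos2θ)/√u − r⁴ sin²2θ/(4u^{3/2}),  u = L² − r² sin²θ = 0.21499 m².
Substituting r = 0.1068 m, L = 0.4745 m, θ = 109.3°: d²x/dθ² = +0.054397 m.
a = ω²·d²x/dθ² = (9.36)²·(+0.054397) = +4.7657 m/s²;  |a| = 4.7657 m/s².

4.77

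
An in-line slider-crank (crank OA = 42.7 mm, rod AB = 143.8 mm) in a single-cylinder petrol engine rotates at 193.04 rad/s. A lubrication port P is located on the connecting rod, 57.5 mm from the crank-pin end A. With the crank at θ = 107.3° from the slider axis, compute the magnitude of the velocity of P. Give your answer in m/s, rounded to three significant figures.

ω = 193 rad/s.  Crank-pin speed |V_A| = rω = 8.2428 m/s, perpendicular to OA.
Rod angle: sinφ = −(r/L) sinθ ⇒ φ = -16.470°; ω_rod = −rω cosθ/√(L²−r²sin²θ) = +17.775 rad/s.
V_P = V_A + ω_rod × AP, with AP = 0.0575 m along the rod.
Components: V_Px = −rω sinθ − a·ω_rod·sinφ = -7.5801 m/s;  V_Py = rω cosθ + a·ω_rod·cosφ = -1.4711 m/s.
|V_P| = √(V_Px² + V_Py²) = 7.7216 m/s.

7.72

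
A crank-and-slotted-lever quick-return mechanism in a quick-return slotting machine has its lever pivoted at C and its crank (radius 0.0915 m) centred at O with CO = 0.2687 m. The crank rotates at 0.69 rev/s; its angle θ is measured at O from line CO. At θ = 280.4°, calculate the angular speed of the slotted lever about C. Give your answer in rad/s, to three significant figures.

ω = 4.335 rad/s (from 0.69 rev/s).
Crank pin A relative to C: A = (d + r cosθ, r sinθ); lever angle φ = atan2(r sinθ, d + r cosθ).
Differentiating tanφ: φ̇ = rω(d cosθ + r)/(d² + r² + 2dr cosθ).
d² + r² + 2dr cosθ = |CA|² = 0.0894484 m²;  d cosθ + r = +0.14001 m.
|ω_lever| = |0.0915·4.335·+0.14001| / 0.0894484 = 0.6209 rad/s.

0.621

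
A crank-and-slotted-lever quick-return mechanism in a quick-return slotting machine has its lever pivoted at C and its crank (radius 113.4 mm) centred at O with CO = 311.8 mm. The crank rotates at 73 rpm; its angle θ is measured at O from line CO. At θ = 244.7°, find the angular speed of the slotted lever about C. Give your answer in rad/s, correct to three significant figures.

ω = 7.645 rad/s (from 73 rpm).
Crank pin A relative to C: A = (d + r cosθ, r sinθ); lever angle φ = atan2(r sinθ, d + r cosθ).
Differentiating tanφ: φ̇ = rω(d cosθ + r)/(d² + r² + 2dr cosθ).
d² + r² + 2dr cosθ = |CA|² = 0.0798577 m²;  d cosθ + r = -0.01985 m.
|ω_lever| = |0.1134·7.645·-0.01985| / 0.0798577 = 0.21548 rad/s.

0.215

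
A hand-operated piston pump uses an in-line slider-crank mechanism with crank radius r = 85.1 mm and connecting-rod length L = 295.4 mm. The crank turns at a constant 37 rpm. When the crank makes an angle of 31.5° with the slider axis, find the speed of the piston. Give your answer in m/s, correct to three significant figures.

ω = 2π·37/60 = 3.875 rad/s
For an in-line slider-crank, x = r cosθ + √(L² − r² sin²θ), so v = −rω sinθ·[1 + r cosθ/√(L² − r² sin²θ)].
With r = 0.0851 m, L = 0.2954 m, θ = 31.5°: √(L² − r² sin²θ) = 0.29203 m.
v = −0.0851·3.875·0.52250·[1 + 0.0851·0.85264/0.29203] = -0.21509 m/s.
|v| = 0.21509 m/s.

0.215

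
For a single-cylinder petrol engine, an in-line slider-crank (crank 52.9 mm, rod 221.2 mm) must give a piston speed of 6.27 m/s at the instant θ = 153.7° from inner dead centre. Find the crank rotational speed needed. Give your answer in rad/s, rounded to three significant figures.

For an in-line slider-crank, |v_piston| = rω|sinθ|·[1 + r cosθ/√(L² − r² sin²θ)].
With r = 0.0529 m, L = 0.2212 m, θ = 153.7°: the bracketed kinematic factor |dx/dθ| = 0.018385 m.
ω = v/|dx/dθ| = 6.27/0.018385 = 341.04 rad/s.

341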